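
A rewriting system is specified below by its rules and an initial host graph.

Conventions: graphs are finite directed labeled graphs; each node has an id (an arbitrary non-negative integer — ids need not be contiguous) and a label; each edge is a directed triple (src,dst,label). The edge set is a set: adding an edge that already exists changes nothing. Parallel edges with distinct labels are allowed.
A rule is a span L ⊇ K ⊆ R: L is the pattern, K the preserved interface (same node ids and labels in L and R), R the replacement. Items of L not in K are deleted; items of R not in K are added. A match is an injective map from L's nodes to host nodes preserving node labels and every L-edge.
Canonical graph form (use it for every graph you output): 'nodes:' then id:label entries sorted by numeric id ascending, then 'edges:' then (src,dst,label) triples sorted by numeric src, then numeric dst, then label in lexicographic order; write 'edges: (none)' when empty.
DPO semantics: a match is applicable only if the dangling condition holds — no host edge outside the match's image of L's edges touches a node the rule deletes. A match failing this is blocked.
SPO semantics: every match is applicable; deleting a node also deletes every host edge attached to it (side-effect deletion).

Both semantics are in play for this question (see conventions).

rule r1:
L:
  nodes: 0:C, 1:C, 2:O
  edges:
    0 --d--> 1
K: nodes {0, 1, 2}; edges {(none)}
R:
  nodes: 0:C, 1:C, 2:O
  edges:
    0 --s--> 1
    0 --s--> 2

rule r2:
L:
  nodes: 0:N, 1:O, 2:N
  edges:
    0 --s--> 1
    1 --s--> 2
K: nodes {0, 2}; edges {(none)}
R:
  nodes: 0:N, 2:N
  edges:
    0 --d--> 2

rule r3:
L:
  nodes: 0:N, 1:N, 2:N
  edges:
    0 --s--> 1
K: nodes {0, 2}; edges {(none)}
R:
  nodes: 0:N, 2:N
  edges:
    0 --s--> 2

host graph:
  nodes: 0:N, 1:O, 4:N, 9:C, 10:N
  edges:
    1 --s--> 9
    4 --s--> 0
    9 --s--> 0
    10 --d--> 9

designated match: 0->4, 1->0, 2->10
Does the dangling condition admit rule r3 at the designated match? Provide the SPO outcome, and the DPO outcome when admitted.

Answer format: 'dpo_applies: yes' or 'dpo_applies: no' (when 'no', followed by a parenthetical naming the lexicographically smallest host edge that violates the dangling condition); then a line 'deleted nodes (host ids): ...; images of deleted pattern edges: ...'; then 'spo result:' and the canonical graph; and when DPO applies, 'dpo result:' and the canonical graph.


dpo_applies: no
(the rule deletes node 0, which keeps host edge (9,0,s) outside the match image — the dangling condition fails, DPO blocks; SPO proceeds and side-deletes such edges)
deleted nodes (host ids): 0; images of deleted pattern edges: (4,0,s)
spo result:
nodes: 1:O, 4:N, 9:C, 10:N
edges: (1,9,s); (4,10,s); (10,9,d)


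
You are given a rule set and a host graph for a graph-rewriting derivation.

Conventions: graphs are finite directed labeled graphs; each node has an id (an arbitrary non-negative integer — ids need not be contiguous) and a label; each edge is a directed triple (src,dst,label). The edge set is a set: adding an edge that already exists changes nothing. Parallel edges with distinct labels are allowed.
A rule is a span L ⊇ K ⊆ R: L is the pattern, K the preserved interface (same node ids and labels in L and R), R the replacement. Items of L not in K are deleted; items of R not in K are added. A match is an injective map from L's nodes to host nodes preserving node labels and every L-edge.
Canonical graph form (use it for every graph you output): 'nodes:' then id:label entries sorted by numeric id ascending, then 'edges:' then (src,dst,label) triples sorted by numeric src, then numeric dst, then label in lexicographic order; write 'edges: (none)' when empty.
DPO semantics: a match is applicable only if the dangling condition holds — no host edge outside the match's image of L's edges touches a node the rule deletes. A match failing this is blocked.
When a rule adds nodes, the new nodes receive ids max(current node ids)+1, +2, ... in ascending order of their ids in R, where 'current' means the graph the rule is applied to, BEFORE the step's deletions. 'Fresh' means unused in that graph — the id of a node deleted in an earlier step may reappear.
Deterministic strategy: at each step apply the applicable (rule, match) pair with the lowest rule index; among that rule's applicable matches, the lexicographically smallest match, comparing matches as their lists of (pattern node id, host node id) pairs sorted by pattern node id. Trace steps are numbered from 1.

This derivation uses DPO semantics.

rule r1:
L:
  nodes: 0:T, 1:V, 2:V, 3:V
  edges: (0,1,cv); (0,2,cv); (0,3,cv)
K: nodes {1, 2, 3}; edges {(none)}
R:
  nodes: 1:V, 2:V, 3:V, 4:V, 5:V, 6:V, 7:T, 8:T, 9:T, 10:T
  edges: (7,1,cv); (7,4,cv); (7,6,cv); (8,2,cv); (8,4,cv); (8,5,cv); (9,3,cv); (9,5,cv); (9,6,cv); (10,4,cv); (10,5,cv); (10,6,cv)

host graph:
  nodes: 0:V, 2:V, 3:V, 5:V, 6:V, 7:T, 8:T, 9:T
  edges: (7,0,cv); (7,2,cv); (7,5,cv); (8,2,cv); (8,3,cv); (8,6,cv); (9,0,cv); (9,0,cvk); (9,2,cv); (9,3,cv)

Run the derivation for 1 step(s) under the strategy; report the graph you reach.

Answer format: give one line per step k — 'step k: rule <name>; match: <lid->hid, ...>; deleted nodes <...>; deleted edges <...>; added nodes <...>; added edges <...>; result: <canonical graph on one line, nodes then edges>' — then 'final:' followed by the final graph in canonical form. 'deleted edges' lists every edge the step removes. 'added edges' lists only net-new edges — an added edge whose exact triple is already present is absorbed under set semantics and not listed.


step 1: rule r1; match: 0->7, 1->0, 2->2, 3->5; deleted nodes 7; deleted edges (7,0,cv); (7,2,cv); (7,5,cv); added nodes 10, 11, 12, 13, 14, 15, 16; added edges (13,0,cv); (13,10,cv); (13,12,cv); (14,2,cv); (14,10,cv); (14,11,cv); (15,5,cv); (15,11,cv); (15,12,cv); (16,10,cv); (16,11,cv); (16,12,cv); result: nodes: 0:V, 2:V, 3:V, 5:V, 6:V, 8:T, 9:T, 10:V, 11:V, 12:V, 13:T, 14:T, 15:T, 16:T edges: (8,2,cv); (8,3,cv); (8,6,cv); (9,0,cv); (9,0,cvk); (9,2,cv); (9,3,cv); (13,0,cv); (13,10,cv); (13,12,cv); (14,2,cv); (14,10,cv); (14,11,cv); (15,5,cv); (15,11,cv); (15,12,cv); (16,10,cv); (16,11,cv); (16,12,cv)
final:
nodes: 0:V, 2:V, 3:V, 5:V, 6:V, 8:T, 9:T, 10:V, 11:V, 12:V, 13:T, 14:T, 15:T, 16:T
edges: (8,2,cv); (8,3,cv); (8,6,cv); (9,0,cv); (9,0,cvk); (9,2,cv); (9,3,cv); (13,0,cv); (13,10,cv); (13,12,cv); (14,2,cv); (14,10,cv); (14,11,cv); (15,5,cv); (15,11,cv); (15,12,cv); (16,10,cv); (16,11,cv); (16,12,cv)


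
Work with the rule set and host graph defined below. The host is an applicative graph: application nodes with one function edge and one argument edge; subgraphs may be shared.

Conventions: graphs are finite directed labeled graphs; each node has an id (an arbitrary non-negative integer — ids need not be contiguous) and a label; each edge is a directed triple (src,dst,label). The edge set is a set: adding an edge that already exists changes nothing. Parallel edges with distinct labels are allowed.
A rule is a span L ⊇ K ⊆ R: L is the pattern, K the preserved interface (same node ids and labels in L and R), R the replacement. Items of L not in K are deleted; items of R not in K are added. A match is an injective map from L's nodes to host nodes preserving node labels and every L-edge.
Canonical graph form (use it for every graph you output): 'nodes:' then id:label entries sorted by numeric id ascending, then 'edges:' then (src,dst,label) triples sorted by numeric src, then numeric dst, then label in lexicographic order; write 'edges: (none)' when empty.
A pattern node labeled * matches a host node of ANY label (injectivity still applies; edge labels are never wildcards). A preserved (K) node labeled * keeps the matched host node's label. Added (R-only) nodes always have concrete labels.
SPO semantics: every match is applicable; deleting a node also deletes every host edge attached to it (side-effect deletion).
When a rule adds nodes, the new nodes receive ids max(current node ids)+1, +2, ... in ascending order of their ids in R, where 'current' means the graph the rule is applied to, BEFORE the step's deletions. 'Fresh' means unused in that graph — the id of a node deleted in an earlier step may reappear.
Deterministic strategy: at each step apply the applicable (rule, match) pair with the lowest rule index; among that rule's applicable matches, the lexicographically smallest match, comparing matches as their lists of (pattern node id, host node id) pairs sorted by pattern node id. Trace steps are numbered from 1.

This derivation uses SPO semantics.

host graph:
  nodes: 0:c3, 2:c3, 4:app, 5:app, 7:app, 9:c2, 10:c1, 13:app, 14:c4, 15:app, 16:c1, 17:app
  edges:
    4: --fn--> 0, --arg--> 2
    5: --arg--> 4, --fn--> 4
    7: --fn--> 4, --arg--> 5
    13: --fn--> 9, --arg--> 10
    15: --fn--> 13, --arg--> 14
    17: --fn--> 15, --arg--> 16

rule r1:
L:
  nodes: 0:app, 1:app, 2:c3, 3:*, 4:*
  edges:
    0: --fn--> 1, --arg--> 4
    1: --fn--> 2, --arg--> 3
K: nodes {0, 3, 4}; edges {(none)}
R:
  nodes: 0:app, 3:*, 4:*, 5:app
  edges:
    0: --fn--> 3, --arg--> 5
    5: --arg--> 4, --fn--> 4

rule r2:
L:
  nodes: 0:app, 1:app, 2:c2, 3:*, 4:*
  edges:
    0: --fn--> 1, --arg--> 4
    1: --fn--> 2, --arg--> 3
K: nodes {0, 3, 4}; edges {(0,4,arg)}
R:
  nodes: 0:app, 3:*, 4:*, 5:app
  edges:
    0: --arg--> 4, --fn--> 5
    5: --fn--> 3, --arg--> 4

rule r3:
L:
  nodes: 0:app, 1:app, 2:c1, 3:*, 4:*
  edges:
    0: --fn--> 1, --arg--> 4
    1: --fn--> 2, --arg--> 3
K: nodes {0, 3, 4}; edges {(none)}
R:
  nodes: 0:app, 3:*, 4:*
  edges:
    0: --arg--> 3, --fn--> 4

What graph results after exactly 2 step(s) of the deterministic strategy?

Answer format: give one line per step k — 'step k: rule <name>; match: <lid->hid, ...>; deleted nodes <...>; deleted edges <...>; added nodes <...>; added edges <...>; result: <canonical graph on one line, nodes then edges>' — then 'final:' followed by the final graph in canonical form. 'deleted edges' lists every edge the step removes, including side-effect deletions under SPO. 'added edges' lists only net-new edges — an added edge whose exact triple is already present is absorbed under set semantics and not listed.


step 1: rule r1; match: 0->7, 1->4, 2->0, 3->2, 4->5; deleted nodes 0, 4; deleted edges (4,0,fn); (4,2,arg); (5,4,arg); (5,4,fn); (7,4,fn); (7,5,arg); added nodes 18; added edges (7,2,fn); (7,18,arg); (18,5,arg); (18,5,fn); result: nodes: 2:c3, 5:app, 7:app, 9:c2, 10:c1, 13:app, 14:c4, 15:app, 16:c1, 17:app, 18:app edges: (7,2,fn); (7,18,arg); (13,9,fn); (13,10,arg); (15,13,fn); (15,14,arg); (17,15,fn); (17,16,arg); (18,5,arg); (18,5,fn)
step 2: rule r2; match: 0->15, 1->13, 2->9, 3->10, 4->14; deleted nodes 9, 13; deleted edges (13,9,fn); (13,10,arg); (15,13,fn); added nodes 19; added edges (15,19,fn); (19,10,fn); (19,14,arg); result: nodes: 2:c3, 5:app, 7:app, 10:c1, 14:c4, 15:app, 16:c1, 17:app, 18:app, 19:app edges: (7,2,fn); (7,18,arg); (15,14,arg); (15,19,fn); (17,15,fn); (17,16,arg); (18,5,arg); (18,5,fn); (19,10,fn); (19,14,arg)
final:
nodes: 2:c3, 5:app, 7:app, 10:c1, 14:c4, 15:app, 16:c1, 17:app, 18:app, 19:app
edges: (7,2,fn); (7,18,arg); (15,14,arg); (15,19,fn); (17,15,fn); (17,16,arg); (18,5,arg); (18,5,fn); (19,10,fn); (19,14,arg)


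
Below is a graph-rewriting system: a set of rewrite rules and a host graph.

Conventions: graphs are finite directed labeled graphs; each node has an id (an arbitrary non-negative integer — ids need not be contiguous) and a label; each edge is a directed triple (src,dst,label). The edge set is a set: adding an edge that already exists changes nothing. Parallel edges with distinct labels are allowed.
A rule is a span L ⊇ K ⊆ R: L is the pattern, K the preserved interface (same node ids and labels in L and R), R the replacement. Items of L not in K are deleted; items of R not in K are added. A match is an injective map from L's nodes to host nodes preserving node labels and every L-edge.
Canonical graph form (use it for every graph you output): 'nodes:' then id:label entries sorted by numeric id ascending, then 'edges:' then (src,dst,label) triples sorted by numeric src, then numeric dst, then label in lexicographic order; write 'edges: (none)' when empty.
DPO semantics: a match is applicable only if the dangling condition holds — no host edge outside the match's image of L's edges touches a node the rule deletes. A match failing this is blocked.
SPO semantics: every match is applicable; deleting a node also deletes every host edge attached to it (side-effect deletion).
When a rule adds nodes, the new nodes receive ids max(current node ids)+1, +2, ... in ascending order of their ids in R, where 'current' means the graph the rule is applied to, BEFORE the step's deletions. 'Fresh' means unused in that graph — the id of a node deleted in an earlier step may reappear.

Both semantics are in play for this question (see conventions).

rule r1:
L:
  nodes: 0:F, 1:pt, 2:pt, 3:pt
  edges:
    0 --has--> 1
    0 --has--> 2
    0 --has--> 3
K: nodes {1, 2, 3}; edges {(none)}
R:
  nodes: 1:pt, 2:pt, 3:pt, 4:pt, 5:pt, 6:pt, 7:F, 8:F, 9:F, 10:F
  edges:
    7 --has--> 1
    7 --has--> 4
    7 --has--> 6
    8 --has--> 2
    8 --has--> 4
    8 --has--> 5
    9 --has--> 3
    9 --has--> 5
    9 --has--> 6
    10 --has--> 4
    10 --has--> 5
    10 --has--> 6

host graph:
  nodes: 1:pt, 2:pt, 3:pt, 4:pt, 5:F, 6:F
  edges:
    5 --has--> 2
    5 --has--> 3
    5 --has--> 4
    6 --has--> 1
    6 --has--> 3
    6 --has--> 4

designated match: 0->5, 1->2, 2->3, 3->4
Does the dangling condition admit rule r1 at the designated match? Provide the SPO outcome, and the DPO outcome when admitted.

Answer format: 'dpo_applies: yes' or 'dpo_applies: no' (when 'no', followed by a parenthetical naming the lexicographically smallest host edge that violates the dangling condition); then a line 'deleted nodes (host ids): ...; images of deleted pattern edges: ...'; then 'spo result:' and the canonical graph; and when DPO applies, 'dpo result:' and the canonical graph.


dpo_applies: yes
deleted nodes (host ids): 5; images of deleted pattern edges: (5,2,has); (5,3,has); (5,4,has)
spo result:
nodes: 1:pt, 2:pt, 3:pt, 4:pt, 6:F, 7:pt, 8:pt, 9:pt, 10:F, 11:F, 12:F, 13:F
edges: (6,1,has); (6,3,has); (6,4,has); (10,2,has); (10,7,has); (10,9,has); (11,3,has); (11,7,has); (11,8,has); (12,4,has); (12,8,has); (12,9,has); (13,7,has); (13,8,has); (13,9,has)
dpo result:
nodes: 1:pt, 2:pt, 3:pt, 4:pt, 6:F, 7:pt, 8:pt, 9:pt, 10:F, 11:F, 12:F, 13:F
edges: (6,1,has); (6,3,has); (6,4,has); (10,2,has); (10,7,has); (10,9,has); (11,3,has); (11,7,has); (11,8,has); (12,4,has); (12,8,has); (12,9,has); (13,7,has); (13,8,has); (13,9,has)


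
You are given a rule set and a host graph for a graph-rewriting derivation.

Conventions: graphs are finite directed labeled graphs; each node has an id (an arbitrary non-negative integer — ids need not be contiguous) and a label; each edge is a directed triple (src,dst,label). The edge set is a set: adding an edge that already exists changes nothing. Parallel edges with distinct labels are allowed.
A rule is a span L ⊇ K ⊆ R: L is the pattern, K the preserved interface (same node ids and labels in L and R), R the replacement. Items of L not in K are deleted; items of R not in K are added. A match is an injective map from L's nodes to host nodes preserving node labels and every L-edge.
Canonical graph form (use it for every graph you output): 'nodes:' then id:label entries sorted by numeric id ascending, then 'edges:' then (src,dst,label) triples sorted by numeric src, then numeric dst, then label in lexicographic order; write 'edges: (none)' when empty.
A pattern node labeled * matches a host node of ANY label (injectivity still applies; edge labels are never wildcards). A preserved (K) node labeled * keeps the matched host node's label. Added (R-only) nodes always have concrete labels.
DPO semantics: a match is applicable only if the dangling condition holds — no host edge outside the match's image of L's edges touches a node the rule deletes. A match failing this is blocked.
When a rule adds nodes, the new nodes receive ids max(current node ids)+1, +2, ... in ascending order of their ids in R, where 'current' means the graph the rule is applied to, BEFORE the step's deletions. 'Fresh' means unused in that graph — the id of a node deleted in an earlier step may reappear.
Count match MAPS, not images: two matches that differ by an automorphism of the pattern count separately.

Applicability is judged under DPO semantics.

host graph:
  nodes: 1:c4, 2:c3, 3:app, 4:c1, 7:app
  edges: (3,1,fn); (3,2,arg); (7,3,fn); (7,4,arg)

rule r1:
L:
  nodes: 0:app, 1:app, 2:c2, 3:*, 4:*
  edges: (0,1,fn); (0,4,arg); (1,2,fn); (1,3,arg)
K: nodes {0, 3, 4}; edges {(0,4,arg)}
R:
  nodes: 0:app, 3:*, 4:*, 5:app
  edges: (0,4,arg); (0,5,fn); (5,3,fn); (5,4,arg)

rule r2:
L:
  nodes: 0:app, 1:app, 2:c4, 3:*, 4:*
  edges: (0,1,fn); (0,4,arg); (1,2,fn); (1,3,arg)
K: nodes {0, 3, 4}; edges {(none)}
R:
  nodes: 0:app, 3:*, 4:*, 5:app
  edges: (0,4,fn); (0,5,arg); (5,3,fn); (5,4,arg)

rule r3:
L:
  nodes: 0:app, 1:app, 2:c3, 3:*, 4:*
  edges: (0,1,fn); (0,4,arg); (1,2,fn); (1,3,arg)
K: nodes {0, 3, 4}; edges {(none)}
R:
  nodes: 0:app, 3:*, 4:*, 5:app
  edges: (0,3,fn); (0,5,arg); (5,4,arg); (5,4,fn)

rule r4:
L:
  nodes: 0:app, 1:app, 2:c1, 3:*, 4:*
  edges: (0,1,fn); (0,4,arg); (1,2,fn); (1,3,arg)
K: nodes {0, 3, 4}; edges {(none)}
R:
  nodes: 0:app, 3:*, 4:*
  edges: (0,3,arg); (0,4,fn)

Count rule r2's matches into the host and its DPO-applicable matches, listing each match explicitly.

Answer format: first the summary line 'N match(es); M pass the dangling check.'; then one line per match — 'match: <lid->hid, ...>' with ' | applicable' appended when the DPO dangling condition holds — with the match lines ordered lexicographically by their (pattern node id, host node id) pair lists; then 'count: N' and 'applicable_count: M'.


1 match(es); 1 pass the dangling check.
match: 0->7, 1->3, 2->1, 3->2, 4->4 | applicable
count: 1
applicable_count: 1


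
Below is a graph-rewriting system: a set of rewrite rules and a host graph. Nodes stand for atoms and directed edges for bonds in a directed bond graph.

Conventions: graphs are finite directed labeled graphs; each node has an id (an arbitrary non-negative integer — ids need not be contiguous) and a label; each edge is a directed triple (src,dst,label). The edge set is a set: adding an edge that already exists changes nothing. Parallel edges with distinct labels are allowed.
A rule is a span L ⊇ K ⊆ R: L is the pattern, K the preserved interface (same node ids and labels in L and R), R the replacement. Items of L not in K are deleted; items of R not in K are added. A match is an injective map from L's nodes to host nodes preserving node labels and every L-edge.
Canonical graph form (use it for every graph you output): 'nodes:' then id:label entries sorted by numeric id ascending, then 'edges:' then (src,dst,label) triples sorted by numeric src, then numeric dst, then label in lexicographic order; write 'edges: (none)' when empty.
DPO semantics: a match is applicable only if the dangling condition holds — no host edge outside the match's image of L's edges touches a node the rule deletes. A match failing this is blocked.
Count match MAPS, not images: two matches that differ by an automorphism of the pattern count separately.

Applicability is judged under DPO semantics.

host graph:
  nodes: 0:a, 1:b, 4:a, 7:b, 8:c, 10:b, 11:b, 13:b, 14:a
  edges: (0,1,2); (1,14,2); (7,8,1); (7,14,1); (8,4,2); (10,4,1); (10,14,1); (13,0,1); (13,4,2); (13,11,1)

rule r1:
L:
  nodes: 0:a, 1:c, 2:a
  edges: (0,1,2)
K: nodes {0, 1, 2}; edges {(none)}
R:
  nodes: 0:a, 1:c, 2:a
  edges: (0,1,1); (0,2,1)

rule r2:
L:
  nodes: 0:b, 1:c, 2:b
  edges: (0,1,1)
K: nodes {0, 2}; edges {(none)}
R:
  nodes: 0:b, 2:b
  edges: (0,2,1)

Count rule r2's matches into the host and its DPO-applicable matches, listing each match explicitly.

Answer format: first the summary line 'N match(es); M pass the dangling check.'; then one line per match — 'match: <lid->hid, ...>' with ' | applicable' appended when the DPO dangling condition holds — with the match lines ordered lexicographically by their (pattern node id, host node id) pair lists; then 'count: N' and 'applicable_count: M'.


4 match(es); 0 pass the dangling check.
match: 0->7, 1->8, 2->1
match: 0->7, 1->8, 2->10
match: 0->7, 1->8, 2->11
match: 0->7, 1->8, 2->13
count: 4
applicable_count: 0


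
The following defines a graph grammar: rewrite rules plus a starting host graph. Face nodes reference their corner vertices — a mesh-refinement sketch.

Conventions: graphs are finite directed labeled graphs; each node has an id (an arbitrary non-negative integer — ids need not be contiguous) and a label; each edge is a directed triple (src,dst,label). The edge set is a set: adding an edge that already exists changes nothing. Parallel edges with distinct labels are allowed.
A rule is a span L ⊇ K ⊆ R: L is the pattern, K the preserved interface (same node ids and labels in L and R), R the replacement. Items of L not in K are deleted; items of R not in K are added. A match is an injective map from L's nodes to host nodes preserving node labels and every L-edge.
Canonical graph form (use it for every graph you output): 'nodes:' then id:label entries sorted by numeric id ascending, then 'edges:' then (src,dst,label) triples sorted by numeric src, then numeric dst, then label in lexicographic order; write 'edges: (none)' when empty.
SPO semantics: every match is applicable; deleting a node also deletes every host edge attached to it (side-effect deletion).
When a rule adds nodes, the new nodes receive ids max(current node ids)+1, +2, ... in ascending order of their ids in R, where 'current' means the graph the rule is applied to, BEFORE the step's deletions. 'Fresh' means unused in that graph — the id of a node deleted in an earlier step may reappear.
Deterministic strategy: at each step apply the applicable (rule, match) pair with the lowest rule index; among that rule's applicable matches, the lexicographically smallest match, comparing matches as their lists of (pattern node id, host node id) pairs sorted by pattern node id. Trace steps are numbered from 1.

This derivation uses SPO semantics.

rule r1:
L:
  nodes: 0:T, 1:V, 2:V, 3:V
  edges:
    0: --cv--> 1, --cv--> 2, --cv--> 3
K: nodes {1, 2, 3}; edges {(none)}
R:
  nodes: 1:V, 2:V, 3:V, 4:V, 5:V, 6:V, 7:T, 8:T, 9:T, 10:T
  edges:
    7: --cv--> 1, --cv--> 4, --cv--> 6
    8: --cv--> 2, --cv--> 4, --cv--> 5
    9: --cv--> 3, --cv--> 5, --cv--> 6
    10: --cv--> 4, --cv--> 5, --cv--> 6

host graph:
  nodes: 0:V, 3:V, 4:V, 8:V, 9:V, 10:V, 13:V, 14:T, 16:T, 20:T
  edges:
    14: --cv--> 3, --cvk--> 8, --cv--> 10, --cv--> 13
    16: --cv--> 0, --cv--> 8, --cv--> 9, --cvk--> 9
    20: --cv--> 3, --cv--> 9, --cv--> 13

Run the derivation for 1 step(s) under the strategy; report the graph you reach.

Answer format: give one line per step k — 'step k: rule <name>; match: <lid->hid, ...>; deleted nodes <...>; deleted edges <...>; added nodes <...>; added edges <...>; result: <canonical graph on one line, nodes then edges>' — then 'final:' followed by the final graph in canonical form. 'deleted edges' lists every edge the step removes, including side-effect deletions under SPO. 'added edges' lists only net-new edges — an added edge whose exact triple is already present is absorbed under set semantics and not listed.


step 1: rule r1; match: 0->14, 1->3, 2->10, 3->13; deleted nodes 14; deleted edges (14,3,cv); (14,8,cvk); (14,10,cv); (14,13,cv); added nodes 21, 22, 23, 24, 25, 26, 27; added edges (24,3,cv); (24,21,cv); (24,23,cv); (25,10,cv); (25,21,cv); (25,22,cv); (26,13,cv); (26,22,cv); (26,23,cv); (27,21,cv); (27,22,cv); (27,23,cv); result: nodes: 0:V, 3:V, 4:V, 8:V, 9:V, 10:V, 13:V, 16:T, 20:T, 21:V, 22:V, 23:V, 24:T, 25:T, 26:T, 27:T edges: (16,0,cv); (16,8,cv); (16,9,cv); (16,9,cvk); (20,3,cv); (20,9,cv); (20,13,cv); (24,3,cv); (24,21,cv); (24,23,cv); (25,10,cv); (25,21,cv); (25,22,cv); (26,13,cv); (26,22,cv); (26,23,cv); (27,21,cv); (27,22,cv); (27,23,cv)
final:
nodes: 0:V, 3:V, 4:V, 8:V, 9:V, 10:V, 13:V, 16:T, 20:T, 21:V, 22:V, 23:V, 24:T, 25:T, 26:T, 27:T
edges: (16,0,cv); (16,8,cv); (16,9,cv); (16,9,cvk); (20,3,cv); (20,9,cv); (20,13,cv); (24,3,cv); (24,21,cv); (24,23,cv); (25,10,cv); (25,21,cv); (25,22,cv); (26,13,cv); (26,22,cv); (26,23,cv); (27,21,cv); (27,22,cv); (27,23,cv)


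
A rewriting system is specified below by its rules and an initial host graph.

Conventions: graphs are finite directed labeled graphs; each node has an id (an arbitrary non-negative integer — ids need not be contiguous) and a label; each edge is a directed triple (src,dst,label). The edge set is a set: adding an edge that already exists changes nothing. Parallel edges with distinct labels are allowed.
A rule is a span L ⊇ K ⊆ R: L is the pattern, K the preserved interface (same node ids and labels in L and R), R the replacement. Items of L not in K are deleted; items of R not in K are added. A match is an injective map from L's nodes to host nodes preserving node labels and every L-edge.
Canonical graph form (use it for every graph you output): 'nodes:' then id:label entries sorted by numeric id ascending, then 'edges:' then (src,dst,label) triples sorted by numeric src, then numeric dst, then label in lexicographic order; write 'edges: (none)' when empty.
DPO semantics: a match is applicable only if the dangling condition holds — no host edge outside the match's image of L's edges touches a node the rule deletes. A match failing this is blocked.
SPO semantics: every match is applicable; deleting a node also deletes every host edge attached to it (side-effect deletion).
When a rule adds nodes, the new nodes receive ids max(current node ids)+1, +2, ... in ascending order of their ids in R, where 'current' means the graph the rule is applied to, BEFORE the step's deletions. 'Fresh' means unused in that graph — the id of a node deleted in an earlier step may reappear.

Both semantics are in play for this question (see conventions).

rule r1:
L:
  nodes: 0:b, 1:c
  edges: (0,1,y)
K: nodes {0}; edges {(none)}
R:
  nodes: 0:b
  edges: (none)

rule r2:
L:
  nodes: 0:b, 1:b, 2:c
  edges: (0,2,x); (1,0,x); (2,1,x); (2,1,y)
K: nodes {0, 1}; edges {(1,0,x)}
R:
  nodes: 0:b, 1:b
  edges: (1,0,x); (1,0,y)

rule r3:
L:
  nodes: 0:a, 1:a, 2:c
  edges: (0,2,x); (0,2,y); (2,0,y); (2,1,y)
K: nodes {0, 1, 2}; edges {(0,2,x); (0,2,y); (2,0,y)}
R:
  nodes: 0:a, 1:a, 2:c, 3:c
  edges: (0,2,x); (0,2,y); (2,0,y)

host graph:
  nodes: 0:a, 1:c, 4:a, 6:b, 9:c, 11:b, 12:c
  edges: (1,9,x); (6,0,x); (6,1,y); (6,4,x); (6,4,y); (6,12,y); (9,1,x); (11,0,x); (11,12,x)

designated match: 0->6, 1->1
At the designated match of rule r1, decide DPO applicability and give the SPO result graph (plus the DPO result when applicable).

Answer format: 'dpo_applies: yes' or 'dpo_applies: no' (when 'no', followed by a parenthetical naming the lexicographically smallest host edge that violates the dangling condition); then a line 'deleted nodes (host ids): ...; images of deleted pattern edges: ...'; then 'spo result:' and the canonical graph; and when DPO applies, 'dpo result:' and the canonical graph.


dpo_applies: no
(the rule deletes node 1, which keeps host edge (1,9,x) outside the match image — the dangling condition fails, DPO blocks; SPO proceeds and side-deletes such edges)
deleted nodes (host ids): 1; images of deleted pattern edges: (6,1,y)
spo result:
nodes: 0:a, 4:a, 6:b, 9:c, 11:b, 12:c
edges: (6,0,x); (6,4,x); (6,4,y); (6,12,y); (11,0,x); (11,12,x)


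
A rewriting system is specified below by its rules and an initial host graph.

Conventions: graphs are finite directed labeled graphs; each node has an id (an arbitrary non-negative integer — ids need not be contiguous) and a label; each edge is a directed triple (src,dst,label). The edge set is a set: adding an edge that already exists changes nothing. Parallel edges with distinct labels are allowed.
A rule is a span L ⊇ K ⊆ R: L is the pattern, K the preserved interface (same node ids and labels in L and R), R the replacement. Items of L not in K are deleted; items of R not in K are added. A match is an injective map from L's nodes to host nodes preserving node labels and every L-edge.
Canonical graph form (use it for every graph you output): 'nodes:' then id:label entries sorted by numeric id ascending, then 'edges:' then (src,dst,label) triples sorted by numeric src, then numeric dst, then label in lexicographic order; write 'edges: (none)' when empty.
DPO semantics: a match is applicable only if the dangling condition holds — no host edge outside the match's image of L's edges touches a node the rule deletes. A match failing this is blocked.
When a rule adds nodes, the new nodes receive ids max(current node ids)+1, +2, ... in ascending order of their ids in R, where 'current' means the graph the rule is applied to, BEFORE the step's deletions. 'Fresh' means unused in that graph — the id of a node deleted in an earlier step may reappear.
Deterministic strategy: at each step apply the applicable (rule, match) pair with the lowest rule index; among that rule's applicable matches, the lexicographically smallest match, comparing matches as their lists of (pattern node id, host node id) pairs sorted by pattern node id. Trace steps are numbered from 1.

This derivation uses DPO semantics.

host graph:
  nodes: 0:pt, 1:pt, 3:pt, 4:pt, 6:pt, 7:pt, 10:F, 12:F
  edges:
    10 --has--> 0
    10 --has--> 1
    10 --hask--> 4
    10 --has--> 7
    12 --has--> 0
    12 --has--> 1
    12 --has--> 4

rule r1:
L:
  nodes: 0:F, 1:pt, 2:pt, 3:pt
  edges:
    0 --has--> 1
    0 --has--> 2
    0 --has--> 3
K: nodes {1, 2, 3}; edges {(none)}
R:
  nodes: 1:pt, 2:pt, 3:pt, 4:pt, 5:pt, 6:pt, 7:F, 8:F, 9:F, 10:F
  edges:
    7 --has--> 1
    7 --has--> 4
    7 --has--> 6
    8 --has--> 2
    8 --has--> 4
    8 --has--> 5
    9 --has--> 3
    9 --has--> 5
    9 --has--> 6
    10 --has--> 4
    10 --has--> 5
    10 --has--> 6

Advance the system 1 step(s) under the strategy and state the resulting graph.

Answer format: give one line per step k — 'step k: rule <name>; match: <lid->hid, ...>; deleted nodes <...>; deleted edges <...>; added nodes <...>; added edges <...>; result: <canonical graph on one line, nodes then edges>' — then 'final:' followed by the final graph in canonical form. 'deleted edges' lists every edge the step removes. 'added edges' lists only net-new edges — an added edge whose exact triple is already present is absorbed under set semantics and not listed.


step 1: rule r1; match: 0->12, 1->0, 2->1, 3->4; deleted nodes 12; deleted edges (12,0,has); (12,1,has); (12,4,has); added nodes 13, 14, 15, 16, 17, 18, 19; added edges (16,0,has); (16,13,has); (16,15,has); (17,1,has); (17,13,has); (17,14,has); (18,4,has); (18,14,has); (18,15,has); (19,13,has); (19,14,has); (19,15,has); result: nodes: 0:pt, 1:pt, 3:pt, 4:pt, 6:pt, 7:pt, 10:F, 13:pt, 14:pt, 15:pt, 16:F, 17:F, 18:F, 19:F edges: (10,0,has); (10,1,has); (10,4,hask); (10,7,has); (16,0,has); (16,13,has); (16,15,has); (17,1,has); (17,13,has); (17,14,has); (18,4,has); (18,14,has); (18,15,has); (19,13,has); (19,14,has); (19,15,has)
final:
nodes: 0:pt, 1:pt, 3:pt, 4:pt, 6:pt, 7:pt, 10:F, 13:pt, 14:pt, 15:pt, 16:F, 17:F, 18:F, 19:F
edges: (10,0,has); (10,1,has); (10,4,hask); (10,7,has); (16,0,has); (16,13,has); (16,15,has); (17,1,has); (17,13,has); (17,14,has); (18,4,has); (18,14,has); (18,15,has); (19,13,has); (19,14,has); (19,15,has)


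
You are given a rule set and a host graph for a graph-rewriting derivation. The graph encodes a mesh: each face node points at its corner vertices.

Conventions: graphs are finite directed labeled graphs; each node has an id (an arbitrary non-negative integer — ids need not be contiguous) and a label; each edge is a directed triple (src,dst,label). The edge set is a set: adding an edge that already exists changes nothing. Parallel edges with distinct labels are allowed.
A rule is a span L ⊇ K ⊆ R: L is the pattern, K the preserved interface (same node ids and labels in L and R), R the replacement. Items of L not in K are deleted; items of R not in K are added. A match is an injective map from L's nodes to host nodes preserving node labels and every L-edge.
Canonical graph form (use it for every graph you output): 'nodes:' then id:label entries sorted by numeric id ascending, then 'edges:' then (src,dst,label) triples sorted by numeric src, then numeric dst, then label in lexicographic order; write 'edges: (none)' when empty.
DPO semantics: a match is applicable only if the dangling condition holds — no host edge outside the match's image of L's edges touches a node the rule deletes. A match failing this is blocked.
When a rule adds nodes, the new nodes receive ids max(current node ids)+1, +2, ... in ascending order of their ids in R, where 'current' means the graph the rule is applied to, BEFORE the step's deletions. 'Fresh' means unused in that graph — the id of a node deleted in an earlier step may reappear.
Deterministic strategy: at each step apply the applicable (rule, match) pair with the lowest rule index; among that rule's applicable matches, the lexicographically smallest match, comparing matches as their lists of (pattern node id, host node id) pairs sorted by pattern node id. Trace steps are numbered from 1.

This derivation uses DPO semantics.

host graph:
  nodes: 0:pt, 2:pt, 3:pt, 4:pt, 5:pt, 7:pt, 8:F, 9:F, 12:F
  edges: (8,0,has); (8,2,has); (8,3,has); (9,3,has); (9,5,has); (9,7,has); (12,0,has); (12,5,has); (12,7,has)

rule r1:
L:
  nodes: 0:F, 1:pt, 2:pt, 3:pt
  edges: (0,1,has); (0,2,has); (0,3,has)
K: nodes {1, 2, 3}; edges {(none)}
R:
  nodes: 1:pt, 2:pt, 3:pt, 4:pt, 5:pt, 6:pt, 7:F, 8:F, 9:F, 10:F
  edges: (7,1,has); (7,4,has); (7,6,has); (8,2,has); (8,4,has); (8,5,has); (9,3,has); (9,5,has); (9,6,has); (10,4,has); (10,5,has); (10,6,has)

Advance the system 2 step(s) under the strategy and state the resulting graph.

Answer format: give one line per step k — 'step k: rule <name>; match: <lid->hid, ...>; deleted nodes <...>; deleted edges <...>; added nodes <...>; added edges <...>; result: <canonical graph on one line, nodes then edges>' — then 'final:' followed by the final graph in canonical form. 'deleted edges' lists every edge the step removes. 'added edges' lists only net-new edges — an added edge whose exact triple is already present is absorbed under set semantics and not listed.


step 1: rule r1; match: 0->8, 1->0, 2->2, 3->3; deleted nodes 8; deleted edges (8,0,has); (8,2,has); (8,3,has); added nodes 13, 14, 15, 16, 17, 18, 19; added edges (16,0,has); (16,13,has); (16,15,has); (17,2,has); (17,13,has); (17,14,has); (18,3,has); (18,14,has); (18,15,has); (19,13,has); (19,14,has); (19,15,has); result: nodes: 0:pt, 2:pt, 3:pt, 4:pt, 5:pt, 7:pt, 9:F, 12:F, 13:pt, 14:pt, 15:pt, 16:F, 17:F, 18:F, 19:F edges: (9,3,has); (9,5,has); (9,7,has); (12,0,has); (12,5,has); (12,7,has); (16,0,has); (16,13,has); (16,15,has); (17,2,has); (17,13,has); (17,14,has); (18,3,has); (18,14,has); (18,15,has); (19,13,has); (19,14,has); (19,15,has)
step 2: rule r1; match: 0->9, 1->3, 2->5, 3->7; deleted nodes 9; deleted edges (9,3,has); (9,5,has); (9,7,has); added nodes 20, 21, 22, 23, 24, 25, 26; added edges (23,3,has); (23,20,has); (23,22,has); (24,5,has); (24,20,has); (24,21,has); (25,7,has); (25,21,has); (25,22,has); (26,20,has); (26,21,has); (26,22,has); result: nodes: 0:pt, 2:pt, 3:pt, 4:pt, 5:pt, 7:pt, 12:F, 13:pt, 14:pt, 15:pt, 16:F, 17:F, 18:F, 19:F, 20:pt, 21:pt, 22:pt, 23:F, 24:F, 25:F, 26:F edges: (12,0,has); (12,5,has); (12,7,has); (16,0,has); (16,13,has); (16,15,has); (17,2,has); (17,13,has); (17,14,has); (18,3,has); (18,14,has); (18,15,has); (19,13,has); (19,14,has); (19,15,has); (23,3,has); (23,20,has); (23,22,has); (24,5,has); (24,20,has); (24,21,has); (25,7,has); (25,21,has); (25,22,has); (26,20,has); (26,21,has); (26,22,has)
final:
nodes: 0:pt, 2:pt, 3:pt, 4:pt, 5:pt, 7:pt, 12:F, 13:pt, 14:pt, 15:pt, 16:F, 17:F, 18:F, 19:F, 20:pt, 21:pt, 22:pt, 23:F, 24:F, 25:F, 26:F
edges: (12,0,has); (12,5,has); (12,7,has); (16,0,has); (16,13,has); (16,15,has); (17,2,has); (17,13,has); (17,14,has); (18,3,has); (18,14,has); (18,15,has); (19,13,has); (19,14,has); (19,15,has); (23,3,has); (23,20,has); (23,22,has); (24,5,has); (24,20,has); (24,21,has); (25,7,has); (25,21,has); (25,22,has); (26,20,has); (26,21,has); (26,22,has)


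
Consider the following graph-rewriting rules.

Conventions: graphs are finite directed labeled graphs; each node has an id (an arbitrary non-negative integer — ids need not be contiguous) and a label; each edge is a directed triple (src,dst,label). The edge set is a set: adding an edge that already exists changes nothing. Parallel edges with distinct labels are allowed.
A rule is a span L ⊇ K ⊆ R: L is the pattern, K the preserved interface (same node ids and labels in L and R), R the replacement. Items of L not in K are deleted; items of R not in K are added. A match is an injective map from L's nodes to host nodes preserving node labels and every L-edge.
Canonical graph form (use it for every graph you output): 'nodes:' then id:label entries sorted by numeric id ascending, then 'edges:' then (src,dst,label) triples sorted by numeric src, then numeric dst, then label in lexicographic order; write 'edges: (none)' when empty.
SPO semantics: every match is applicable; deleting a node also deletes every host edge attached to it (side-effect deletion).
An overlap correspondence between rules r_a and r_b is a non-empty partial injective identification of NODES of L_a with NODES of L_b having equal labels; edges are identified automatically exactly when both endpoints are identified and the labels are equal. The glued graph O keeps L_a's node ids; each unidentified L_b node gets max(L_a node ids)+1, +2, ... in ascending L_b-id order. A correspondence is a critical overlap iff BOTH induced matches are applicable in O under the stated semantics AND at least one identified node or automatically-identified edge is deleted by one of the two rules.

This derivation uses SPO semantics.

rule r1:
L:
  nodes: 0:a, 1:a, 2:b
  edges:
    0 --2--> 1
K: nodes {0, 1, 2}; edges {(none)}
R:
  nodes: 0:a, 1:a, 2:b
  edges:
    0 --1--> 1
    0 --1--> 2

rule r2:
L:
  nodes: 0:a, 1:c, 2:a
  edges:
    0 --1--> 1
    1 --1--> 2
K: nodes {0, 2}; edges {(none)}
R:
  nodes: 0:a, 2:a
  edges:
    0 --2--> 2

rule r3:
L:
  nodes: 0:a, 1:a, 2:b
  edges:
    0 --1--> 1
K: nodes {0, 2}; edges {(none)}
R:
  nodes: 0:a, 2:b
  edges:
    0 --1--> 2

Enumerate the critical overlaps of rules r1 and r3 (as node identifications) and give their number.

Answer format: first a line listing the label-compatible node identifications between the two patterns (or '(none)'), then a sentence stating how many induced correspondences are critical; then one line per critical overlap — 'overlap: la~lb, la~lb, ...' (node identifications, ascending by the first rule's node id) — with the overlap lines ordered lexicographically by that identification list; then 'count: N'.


label-compatible node identifications between L(r1) and L(r3): 0~0, 0~1, 1~0, 1~1, 2~2
8 of the induced correspondences are critical overlaps of r1 and r3.
overlap: 0~0, 1~1
overlap: 0~0, 1~1, 2~2
overlap: 0~1
overlap: 0~1, 1~0
overlap: 0~1, 1~0, 2~2
overlap: 0~1, 2~2
overlap: 1~1
overlap: 1~1, 2~2
count: 8


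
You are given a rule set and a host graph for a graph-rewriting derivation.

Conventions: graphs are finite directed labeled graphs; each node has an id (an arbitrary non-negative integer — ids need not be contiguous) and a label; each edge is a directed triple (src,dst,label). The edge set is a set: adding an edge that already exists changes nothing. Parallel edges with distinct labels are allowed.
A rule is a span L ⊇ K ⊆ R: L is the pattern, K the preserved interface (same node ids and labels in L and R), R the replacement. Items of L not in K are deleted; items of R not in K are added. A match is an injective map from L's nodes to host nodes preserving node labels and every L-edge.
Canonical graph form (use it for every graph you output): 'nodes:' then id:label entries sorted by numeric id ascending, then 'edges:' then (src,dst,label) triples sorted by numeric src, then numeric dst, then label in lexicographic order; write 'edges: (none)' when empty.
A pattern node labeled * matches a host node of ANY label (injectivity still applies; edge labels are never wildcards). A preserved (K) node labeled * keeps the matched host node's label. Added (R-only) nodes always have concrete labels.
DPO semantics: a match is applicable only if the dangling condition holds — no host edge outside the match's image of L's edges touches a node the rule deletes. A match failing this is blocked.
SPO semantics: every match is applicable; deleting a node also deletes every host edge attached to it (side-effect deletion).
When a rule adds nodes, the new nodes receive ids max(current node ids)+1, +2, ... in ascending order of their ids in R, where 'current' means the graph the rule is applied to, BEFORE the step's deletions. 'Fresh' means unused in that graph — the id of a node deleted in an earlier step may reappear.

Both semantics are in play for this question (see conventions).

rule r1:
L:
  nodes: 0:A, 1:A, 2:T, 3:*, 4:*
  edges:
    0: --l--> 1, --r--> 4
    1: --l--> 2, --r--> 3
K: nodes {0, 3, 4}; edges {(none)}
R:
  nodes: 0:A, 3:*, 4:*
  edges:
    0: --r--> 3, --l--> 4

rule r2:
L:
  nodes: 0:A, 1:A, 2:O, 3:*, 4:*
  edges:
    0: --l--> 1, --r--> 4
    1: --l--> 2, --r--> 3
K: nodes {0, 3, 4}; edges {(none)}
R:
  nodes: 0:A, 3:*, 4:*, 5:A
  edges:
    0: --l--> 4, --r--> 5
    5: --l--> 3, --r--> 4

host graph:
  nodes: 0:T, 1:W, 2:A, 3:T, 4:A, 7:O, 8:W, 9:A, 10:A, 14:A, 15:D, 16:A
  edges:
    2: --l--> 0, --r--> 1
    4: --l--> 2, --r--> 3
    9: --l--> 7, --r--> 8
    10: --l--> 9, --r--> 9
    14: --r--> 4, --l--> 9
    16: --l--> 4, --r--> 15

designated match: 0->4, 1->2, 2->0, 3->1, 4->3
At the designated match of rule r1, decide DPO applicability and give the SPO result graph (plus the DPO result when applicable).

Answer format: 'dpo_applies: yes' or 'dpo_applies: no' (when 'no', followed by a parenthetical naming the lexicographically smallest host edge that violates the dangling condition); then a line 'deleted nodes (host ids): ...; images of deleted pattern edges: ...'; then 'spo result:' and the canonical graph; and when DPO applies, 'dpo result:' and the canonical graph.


dpo_applies: yes
deleted nodes (host ids): 0, 2; images of deleted pattern edges: (2,0,l); (2,1,r); (4,2,l); (4,3,r)
spo result:
nodes: 1:W, 3:T, 4:A, 7:O, 8:W, 9:A, 10:A, 14:A, 15:D, 16:A
edges: (4,1,r); (4,3,l); (9,7,l); (9,8,r); (10,9,l); (10,9,r); (14,4,r); (14,9,l); (16,4,l); (16,15,r)
dpo result:
nodes: 1:W, 3:T, 4:A, 7:O, 8:W, 9:A, 10:A, 14:A, 15:D, 16:A
edges: (4,1,r); (4,3,l); (9,7,l); (9,8,r); (10,9,l); (10,9,r); (14,4,r); (14,9,l); (16,4,l); (16,15,r)
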